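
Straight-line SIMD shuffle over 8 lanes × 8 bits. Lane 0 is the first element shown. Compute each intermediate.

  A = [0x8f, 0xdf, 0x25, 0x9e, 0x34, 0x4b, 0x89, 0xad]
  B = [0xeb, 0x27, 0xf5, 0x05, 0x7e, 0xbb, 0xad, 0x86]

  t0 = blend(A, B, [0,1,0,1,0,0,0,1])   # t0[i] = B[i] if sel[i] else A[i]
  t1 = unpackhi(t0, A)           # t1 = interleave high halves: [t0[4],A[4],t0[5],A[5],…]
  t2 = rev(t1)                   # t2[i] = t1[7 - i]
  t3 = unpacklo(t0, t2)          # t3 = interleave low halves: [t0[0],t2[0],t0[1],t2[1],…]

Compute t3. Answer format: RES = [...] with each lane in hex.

RES = [ 0x8f  0xad  0x27  0x86  0x25  0x89  0x05  0x89 ]

  t0: 8f 27 25 05 34 4b 89 86
  t1: 34 34 4b 4b 89 89 86 ad
  t2: ad 86 89 89 4b 4b 34 34
  t3: 8f ad 27 86 25 89 05 89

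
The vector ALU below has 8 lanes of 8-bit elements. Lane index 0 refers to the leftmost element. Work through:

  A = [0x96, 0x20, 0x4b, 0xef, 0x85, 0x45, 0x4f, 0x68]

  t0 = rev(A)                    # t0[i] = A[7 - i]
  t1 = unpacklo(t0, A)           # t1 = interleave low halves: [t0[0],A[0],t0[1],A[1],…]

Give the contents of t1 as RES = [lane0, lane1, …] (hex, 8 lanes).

→ t0 |68|4f|45|85|ef|4b|20|96|
→ t1 |68|96|4f|20|45|4b|85|ef|

RES = [ 0x68  0x96  0x4f  0x20  0x45  0x4b  0x85  0xef ]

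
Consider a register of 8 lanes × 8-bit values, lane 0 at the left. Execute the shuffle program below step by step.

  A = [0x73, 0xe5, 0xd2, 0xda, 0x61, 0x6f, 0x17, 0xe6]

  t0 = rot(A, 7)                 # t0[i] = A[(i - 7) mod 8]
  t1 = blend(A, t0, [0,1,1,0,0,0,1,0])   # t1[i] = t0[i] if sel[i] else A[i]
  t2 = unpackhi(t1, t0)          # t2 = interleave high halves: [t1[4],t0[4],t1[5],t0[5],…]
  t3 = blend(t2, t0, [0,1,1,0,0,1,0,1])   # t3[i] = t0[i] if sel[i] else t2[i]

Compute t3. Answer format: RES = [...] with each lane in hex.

→ t0 |e5|d2|da|61|6f|17|e6|73|
→ t1 |73|d2|da|da|61|6f|e6|e6|
→ t2 |61|6f|6f|17|e6|e6|e6|73|
→ t3 |61|d2|da|17|e6|17|e6|73|

RES = [0x61, 0xd2, 0xda, 0x17, 0xe6, 0x17, 0xe6, 0x73]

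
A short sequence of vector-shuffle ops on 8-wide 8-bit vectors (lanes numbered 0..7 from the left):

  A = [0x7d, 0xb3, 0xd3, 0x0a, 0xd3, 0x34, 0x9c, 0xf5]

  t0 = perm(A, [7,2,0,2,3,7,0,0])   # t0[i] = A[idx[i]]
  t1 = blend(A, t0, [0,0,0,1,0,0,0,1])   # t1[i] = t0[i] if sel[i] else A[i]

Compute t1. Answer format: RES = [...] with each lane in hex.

RES = [0x7d, 0xb3, 0xd3, 0xd3, 0xd3, 0x34, 0x9c, 0x7d]

→ t0 |f5|d3|7d|d3|0a|f5|7d|7d|
→ t1 |7d|b3|d3|d3|d3|34|9c|7d|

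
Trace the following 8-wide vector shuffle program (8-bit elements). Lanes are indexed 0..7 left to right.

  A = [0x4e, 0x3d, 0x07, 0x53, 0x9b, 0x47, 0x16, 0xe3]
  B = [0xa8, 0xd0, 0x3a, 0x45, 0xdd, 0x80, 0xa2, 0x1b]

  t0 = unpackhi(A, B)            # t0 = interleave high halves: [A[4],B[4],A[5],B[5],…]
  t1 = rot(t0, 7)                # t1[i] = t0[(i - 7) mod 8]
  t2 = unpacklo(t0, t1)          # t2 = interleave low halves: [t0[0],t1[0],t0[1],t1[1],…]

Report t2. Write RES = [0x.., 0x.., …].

RES = [0x9b, 0xdd, 0xdd, 0x47, 0x47, 0x80, 0x80, 0x16]

  t0: 9b dd 47 80 16 a2 e3 1b
  t1: dd 47 80 16 a2 e3 1b 9b
  t2: 9b dd dd 47 47 80 80 16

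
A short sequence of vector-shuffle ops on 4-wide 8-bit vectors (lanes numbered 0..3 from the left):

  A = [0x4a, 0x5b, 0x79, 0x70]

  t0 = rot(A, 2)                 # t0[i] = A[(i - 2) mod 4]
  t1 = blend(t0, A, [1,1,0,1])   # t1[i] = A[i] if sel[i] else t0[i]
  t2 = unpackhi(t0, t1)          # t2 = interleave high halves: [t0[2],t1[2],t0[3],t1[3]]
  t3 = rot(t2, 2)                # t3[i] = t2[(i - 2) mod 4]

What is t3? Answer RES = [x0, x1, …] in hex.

t0 = [0x79, 0x70, 0x4a, 0x5b]
t1 = [0x4a, 0x5b, 0x4a, 0x70]
t2 = [0x4a, 0x4a, 0x5b, 0x70]
t3 = [0x5b, 0x70, 0x4a, 0x4a]

RES = [0x5b, 0x70, 0x4a, 0x4a]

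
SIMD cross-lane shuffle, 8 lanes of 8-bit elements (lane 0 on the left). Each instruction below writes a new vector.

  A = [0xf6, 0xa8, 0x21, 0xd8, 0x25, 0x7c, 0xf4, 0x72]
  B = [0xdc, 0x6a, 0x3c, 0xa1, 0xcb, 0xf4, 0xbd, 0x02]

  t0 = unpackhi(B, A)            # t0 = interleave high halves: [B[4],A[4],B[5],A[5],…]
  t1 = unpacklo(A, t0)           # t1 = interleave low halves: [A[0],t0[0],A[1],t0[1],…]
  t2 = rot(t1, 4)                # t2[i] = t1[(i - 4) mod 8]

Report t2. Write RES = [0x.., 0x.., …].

  t0: cb 25 f4 7c bd f4 02 72
  t1: f6 cb a8 25 21 f4 d8 7c
  t2: 21 f4 d8 7c f6 cb a8 25

RES = [ 0x21  0xf4  0xd8  0x7c  0xf6  0xcb  0xa8  0x25 ]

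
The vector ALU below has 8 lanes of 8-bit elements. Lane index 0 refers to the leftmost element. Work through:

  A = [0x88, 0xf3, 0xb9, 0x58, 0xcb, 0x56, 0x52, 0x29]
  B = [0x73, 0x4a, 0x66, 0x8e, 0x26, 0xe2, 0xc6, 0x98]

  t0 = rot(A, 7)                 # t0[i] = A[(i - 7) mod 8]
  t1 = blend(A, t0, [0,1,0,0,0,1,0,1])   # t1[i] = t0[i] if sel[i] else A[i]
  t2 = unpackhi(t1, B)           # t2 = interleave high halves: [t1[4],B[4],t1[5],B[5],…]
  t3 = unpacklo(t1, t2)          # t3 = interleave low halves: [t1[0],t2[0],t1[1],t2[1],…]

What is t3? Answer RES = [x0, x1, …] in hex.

RES = [ 0x88  0xcb  0xb9  0x26  0xb9  0x52  0x58  0xe2 ]

t0 = [0xf3, 0xb9, 0x58, 0xcb, 0x56, 0x52, 0x29, 0x88]
t1 = [0x88, 0xb9, 0xb9, 0x58, 0xcb, 0x52, 0x52, 0x88]
t2 = [0xcb, 0x26, 0x52, 0xe2, 0x52, 0xc6, 0x88, 0x98]
t3 = [0x88, 0xcb, 0xb9, 0x26, 0xb9, 0x52, 0x58, 0xe2]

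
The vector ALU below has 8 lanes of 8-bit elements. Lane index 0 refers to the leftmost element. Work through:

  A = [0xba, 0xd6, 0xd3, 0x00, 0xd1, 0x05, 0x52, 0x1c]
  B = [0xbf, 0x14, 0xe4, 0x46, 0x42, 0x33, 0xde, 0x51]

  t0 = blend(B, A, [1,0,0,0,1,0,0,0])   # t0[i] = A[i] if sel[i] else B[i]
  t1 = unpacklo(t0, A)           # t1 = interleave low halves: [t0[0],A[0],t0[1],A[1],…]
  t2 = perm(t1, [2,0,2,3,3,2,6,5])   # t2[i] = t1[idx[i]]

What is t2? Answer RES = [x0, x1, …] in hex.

RES = [0x14, 0xba, 0x14, 0xd6, 0xd6, 0x14, 0x46, 0xd3]

→ t0 |ba|14|e4|46|d1|33|de|51|
→ t1 |ba|ba|14|d6|e4|d3|46|00|
→ t2 |14|ba|14|d6|d6|14|46|d3|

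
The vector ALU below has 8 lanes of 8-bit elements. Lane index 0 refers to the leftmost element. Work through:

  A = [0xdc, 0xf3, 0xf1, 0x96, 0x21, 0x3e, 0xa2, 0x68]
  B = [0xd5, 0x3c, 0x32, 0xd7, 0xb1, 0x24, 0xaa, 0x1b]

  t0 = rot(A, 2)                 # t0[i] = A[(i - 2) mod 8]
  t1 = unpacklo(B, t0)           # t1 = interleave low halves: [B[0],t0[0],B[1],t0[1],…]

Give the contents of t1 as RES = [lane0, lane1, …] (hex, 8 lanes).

t0 = [0xa2, 0x68, 0xdc, 0xf3, 0xf1, 0x96, 0x21, 0x3e]
t1 = [0xd5, 0xa2, 0x3c, 0x68, 0x32, 0xdc, 0xd7, 0xf3]

RES = [ 0xd5  0xa2  0x3c  0x68  0x32  0xdc  0xd7  0xf3 ]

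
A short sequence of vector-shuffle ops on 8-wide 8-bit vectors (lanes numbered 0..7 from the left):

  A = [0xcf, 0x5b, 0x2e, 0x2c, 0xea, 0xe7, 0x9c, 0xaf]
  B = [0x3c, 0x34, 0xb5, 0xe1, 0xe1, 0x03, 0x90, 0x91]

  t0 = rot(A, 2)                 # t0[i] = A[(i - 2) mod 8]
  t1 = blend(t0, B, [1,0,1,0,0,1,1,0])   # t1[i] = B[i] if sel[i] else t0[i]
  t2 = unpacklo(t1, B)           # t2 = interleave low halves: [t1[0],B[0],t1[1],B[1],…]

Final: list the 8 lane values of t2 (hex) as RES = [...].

→ t0 |9c|af|cf|5b|2e|2c|ea|e7|
→ t1 |3c|af|b5|5b|2e|03|90|e7|
→ t2 |3c|3c|af|34|b5|b5|5b|e1|

RES = [ 0x3c  0x3c  0xaf  0x34  0xb5  0xb5  0x5b  0xe1 ]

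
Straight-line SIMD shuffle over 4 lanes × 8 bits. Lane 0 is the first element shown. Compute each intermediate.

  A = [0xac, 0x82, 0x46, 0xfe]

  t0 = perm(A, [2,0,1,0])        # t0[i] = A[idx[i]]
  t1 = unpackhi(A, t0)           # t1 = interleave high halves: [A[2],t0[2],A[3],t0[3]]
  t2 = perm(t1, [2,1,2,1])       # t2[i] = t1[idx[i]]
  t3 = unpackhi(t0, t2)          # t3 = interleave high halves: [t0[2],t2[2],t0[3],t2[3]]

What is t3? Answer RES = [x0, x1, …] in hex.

RES = [ 0x82  0xfe  0xac  0x82 ]

  t0: 46 ac 82 ac
  t1: 46 82 fe ac
  t2: fe 82 fe 82
  t3: 82 fe ac 82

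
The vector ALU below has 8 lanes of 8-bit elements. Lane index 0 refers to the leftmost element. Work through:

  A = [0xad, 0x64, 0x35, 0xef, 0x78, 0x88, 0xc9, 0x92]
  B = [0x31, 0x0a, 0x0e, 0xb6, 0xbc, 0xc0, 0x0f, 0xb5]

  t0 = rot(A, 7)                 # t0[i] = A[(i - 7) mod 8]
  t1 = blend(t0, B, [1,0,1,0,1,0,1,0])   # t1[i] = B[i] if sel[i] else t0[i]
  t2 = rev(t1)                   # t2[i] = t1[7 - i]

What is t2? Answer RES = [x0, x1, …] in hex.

  t0: 64 35 ef 78 88 c9 92 ad
  t1: 31 35 0e 78 bc c9 0f ad
  t2: ad 0f c9 bc 78 0e 35 31

RES = [ 0xad  0x0f  0xc9  0xbc  0x78  0x0e  0x35  0x31 ]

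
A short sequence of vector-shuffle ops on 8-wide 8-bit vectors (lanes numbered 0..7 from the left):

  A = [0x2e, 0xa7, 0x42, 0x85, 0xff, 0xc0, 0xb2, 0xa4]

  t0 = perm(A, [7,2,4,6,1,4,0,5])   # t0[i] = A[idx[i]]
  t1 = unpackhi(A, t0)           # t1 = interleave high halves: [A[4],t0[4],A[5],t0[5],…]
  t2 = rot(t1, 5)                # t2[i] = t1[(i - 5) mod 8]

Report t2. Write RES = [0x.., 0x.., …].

RES = [ 0xff  0xb2  0x2e  0xa4  0xc0  0xff  0xa7  0xc0 ]

→ t0 |a4|42|ff|b2|a7|ff|2e|c0|
→ t1 |ff|a7|c0|ff|b2|2e|a4|c0|
→ t2 |ff|b2|2e|a4|c0|ff|a7|c0|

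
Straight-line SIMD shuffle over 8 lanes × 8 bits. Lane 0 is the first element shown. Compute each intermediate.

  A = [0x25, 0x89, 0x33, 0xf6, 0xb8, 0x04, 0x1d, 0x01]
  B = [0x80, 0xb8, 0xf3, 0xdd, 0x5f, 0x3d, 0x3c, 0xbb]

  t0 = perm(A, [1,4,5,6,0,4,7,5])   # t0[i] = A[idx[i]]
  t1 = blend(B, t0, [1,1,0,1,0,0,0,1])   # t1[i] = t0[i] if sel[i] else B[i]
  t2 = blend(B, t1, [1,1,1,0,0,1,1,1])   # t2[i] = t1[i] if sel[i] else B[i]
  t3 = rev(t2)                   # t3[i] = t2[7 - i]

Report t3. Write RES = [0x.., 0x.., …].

  t0: 89 b8 04 1d 25 b8 01 04
  t1: 89 b8 f3 1d 5f 3d 3c 04
  t2: 89 b8 f3 dd 5f 3d 3c 04
  t3: 04 3c 3d 5f dd f3 b8 89

RES = [0x04, 0x3c, 0x3d, 0x5f, 0xdd, 0xf3, 0xb8, 0x89]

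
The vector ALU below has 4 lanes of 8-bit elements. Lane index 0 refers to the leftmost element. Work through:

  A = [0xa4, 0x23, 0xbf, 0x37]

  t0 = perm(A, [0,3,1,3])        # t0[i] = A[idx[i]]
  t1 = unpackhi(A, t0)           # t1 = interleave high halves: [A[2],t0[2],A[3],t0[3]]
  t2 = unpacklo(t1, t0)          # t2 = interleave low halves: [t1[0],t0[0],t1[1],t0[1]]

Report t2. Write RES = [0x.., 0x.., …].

→ t0 |a4|37|23|37|
→ t1 |bf|23|37|37|
→ t2 |bf|a4|23|37|

RES = [0xbf, 0xa4, 0x23, 0x37]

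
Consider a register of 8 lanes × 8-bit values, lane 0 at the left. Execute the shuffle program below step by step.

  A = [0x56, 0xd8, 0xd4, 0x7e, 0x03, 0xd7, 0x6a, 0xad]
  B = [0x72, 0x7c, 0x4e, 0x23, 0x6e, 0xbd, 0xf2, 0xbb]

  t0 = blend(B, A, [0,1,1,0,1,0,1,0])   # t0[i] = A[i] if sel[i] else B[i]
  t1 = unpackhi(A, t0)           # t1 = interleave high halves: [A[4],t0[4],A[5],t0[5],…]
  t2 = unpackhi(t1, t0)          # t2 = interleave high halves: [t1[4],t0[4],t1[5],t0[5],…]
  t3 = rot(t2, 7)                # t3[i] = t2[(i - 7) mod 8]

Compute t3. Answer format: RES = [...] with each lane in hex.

  t0: 72 d8 d4 23 03 bd 6a bb
  t1: 03 03 d7 bd 6a 6a ad bb
  t2: 6a 03 6a bd ad 6a bb bb
  t3: 03 6a bd ad 6a bb bb 6a

RES = [ 0x03  0x6a  0xbd  0xad  0x6a  0xbb  0xbb  0x6a ]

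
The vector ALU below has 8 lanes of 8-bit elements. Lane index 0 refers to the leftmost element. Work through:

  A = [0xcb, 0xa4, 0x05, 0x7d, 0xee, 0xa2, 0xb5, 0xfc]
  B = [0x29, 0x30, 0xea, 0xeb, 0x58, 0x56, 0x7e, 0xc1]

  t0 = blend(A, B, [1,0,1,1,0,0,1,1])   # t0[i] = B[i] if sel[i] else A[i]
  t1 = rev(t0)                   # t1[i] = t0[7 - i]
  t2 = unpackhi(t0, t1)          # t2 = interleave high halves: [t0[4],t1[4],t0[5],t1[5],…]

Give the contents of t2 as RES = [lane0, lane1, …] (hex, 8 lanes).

→ t0 |29|a4|ea|eb|ee|a2|7e|c1|
→ t1 |c1|7e|a2|ee|eb|ea|a4|29|
→ t2 |ee|eb|a2|ea|7e|a4|c1|29|

RES = [ 0xee  0xeb  0xa2  0xea  0x7e  0xa4  0xc1  0x29 ]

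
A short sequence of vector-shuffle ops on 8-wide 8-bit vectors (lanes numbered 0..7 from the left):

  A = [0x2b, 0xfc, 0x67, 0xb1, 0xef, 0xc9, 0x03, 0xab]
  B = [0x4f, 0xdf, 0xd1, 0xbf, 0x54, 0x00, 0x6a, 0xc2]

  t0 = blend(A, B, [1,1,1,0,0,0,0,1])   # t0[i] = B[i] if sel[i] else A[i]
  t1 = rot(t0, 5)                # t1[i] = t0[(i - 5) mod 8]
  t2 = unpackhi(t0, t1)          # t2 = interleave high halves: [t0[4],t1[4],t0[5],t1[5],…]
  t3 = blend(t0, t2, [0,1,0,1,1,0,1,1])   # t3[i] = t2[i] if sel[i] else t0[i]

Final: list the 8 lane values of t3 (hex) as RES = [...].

RES = [0x4f, 0xc2, 0xd1, 0x4f, 0x03, 0xc9, 0xc2, 0xd1]

t0 = [0x4f, 0xdf, 0xd1, 0xb1, 0xef, 0xc9, 0x03, 0xc2]
t1 = [0xb1, 0xef, 0xc9, 0x03, 0xc2, 0x4f, 0xdf, 0xd1]
t2 = [0xef, 0xc2, 0xc9, 0x4f, 0x03, 0xdf, 0xc2, 0xd1]
t3 = [0x4f, 0xc2, 0xd1, 0x4f, 0x03, 0xc9, 0xc2, 0xd1]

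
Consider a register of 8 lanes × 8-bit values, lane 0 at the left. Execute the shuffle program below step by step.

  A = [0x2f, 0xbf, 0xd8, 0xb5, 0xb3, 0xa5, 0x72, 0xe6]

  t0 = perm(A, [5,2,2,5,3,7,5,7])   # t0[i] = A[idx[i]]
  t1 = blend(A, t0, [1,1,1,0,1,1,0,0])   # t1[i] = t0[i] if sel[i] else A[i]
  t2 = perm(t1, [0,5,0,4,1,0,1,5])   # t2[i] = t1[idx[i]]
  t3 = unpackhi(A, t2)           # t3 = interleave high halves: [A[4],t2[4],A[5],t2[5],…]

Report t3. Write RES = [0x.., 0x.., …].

RES = [ 0xb3  0xd8  0xa5  0xa5  0x72  0xd8  0xe6  0xe6 ]

→ t0 |a5|d8|d8|a5|b5|e6|a5|e6|
→ t1 |a5|d8|d8|b5|b5|e6|72|e6|
→ t2 |a5|e6|a5|b5|d8|a5|d8|e6|
→ t3 |b3|d8|a5|a5|72|d8|e6|e6|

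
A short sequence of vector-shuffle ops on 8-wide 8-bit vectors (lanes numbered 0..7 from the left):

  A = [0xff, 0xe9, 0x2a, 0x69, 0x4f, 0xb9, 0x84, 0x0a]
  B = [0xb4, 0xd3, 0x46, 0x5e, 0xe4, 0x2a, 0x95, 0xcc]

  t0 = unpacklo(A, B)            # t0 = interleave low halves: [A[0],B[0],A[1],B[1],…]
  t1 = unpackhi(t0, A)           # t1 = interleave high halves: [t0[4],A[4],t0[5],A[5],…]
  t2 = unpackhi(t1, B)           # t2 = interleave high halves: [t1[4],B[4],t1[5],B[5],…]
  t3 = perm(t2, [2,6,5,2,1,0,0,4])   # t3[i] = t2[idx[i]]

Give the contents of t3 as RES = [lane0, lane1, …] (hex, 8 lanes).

t0 = [0xff, 0xb4, 0xe9, 0xd3, 0x2a, 0x46, 0x69, 0x5e]
t1 = [0x2a, 0x4f, 0x46, 0xb9, 0x69, 0x84, 0x5e, 0x0a]
t2 = [0x69, 0xe4, 0x84, 0x2a, 0x5e, 0x95, 0x0a, 0xcc]
t3 = [0x84, 0x0a, 0x95, 0x84, 0xe4, 0x69, 0x69, 0x5e]

RES = [ 0x84  0x0a  0x95  0x84  0xe4  0x69  0x69  0x5e ]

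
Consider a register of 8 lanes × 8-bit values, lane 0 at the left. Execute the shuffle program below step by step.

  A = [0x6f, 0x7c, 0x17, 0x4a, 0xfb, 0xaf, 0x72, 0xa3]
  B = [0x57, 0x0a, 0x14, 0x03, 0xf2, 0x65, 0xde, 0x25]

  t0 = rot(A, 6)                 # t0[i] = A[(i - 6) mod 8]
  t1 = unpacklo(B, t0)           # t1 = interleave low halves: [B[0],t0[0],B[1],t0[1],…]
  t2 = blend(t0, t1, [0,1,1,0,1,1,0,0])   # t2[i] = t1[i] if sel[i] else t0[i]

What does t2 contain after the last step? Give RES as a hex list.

RES = [0x17, 0x17, 0x0a, 0xaf, 0x14, 0xfb, 0x6f, 0x7c]

→ t0 |17|4a|fb|af|72|a3|6f|7c|
→ t1 |57|17|0a|4a|14|fb|03|af|
→ t2 |17|17|0a|af|14|fb|6f|7c|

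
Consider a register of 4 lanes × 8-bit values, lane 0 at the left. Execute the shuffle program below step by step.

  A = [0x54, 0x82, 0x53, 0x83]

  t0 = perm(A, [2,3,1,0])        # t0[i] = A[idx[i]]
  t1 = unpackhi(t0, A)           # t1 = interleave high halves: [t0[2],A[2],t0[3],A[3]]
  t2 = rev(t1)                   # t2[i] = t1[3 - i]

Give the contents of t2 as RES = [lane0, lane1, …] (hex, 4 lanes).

RES = [0x83, 0x54, 0x53, 0x82]

→ t0 |53|83|82|54|
→ t1 |82|53|54|83|
→ t2 |83|54|53|82|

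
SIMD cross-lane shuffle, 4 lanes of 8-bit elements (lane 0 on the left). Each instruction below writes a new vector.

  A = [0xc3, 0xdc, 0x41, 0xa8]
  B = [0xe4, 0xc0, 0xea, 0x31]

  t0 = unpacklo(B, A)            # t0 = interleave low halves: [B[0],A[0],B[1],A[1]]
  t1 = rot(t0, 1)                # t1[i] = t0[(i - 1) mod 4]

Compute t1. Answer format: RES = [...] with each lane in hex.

t0 = [0xe4, 0xc3, 0xc0, 0xdc]
t1 = [0xdc, 0xe4, 0xc3, 0xc0]

RES = [ 0xdc  0xe4  0xc3  0xc0 ]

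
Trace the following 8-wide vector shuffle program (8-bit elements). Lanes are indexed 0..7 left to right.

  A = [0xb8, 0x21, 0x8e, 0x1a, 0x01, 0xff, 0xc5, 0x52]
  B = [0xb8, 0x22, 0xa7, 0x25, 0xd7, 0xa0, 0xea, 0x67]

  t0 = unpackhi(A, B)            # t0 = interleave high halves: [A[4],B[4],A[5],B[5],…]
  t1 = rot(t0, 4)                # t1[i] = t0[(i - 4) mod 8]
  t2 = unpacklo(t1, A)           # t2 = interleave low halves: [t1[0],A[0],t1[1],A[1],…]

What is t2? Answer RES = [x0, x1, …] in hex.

t0 = [0x01, 0xd7, 0xff, 0xa0, 0xc5, 0xea, 0x52, 0x67]
t1 = [0xc5, 0xea, 0x52, 0x67, 0x01, 0xd7, 0xff, 0xa0]
t2 = [0xc5, 0xb8, 0xea, 0x21, 0x52, 0x8e, 0x67, 0x1a]

RES = [0xc5, 0xb8, 0xea, 0x21, 0x52, 0x8e, 0x67, 0x1a]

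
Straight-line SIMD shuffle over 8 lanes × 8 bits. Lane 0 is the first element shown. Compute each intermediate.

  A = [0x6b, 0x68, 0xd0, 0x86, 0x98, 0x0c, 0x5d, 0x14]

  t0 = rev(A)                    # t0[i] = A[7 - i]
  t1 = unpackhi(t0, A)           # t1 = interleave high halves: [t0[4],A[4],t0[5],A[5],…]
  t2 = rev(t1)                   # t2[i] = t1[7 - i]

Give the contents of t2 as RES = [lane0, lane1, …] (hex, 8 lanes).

RES = [0x14, 0x6b, 0x5d, 0x68, 0x0c, 0xd0, 0x98, 0x86]

  t0: 14 5d 0c 98 86 d0 68 6b
  t1: 86 98 d0 0c 68 5d 6b 14
  t2: 14 6b 5d 68 0c d0 98 86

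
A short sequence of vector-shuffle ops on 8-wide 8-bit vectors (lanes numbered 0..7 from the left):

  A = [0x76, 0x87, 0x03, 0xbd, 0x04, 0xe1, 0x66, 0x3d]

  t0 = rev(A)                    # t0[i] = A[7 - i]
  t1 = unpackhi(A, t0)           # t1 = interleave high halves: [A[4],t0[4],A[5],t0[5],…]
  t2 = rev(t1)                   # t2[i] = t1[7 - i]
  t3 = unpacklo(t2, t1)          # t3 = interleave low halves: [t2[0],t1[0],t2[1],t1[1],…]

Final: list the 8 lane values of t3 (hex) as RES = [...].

RES = [ 0x76  0x04  0x3d  0xbd  0x87  0xe1  0x66  0x03 ]

t0 = [0x3d, 0x66, 0xe1, 0x04, 0xbd, 0x03, 0x87, 0x76]
t1 = [0x04, 0xbd, 0xe1, 0x03, 0x66, 0x87, 0x3d, 0x76]
t2 = [0x76, 0x3d, 0x87, 0x66, 0x03, 0xe1, 0xbd, 0x04]
t3 = [0x76, 0x04, 0x3d, 0xbd, 0x87, 0xe1, 0x66, 0x03]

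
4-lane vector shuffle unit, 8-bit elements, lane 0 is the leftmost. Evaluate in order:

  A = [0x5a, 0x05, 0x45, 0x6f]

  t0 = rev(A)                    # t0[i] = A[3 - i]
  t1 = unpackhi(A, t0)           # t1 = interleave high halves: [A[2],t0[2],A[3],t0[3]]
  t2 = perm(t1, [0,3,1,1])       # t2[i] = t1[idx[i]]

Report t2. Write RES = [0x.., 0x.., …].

RES = [0x45, 0x5a, 0x05, 0x05]

  t0: 6f 45 05 5a
  t1: 45 05 6f 5a
  t2: 45 5a 05 05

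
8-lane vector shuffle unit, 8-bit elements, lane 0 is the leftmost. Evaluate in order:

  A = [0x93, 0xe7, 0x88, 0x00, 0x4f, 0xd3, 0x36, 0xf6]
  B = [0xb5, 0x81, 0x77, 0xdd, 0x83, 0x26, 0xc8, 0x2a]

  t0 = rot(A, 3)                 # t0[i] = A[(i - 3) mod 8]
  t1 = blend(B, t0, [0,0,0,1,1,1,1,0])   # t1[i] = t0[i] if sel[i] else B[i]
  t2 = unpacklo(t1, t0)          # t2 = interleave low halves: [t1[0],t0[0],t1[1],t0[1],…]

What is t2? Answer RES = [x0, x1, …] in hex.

RES = [ 0xb5  0xd3  0x81  0x36  0x77  0xf6  0x93  0x93 ]

→ t0 |d3|36|f6|93|e7|88|00|4f|
→ t1 |b5|81|77|93|e7|88|00|2a|
→ t2 |b5|d3|81|36|77|f6|93|93|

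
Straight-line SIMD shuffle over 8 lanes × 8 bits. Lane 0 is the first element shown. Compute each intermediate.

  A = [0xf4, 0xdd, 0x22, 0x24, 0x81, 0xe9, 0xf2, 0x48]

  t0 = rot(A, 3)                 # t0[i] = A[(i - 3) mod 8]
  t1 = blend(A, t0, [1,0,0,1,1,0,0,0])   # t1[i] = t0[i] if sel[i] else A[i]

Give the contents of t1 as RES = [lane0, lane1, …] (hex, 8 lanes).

t0 = [0xe9, 0xf2, 0x48, 0xf4, 0xdd, 0x22, 0x24, 0x81]
t1 = [0xe9, 0xdd, 0x22, 0xf4, 0xdd, 0xe9, 0xf2, 0x48]

RES = [0xe9, 0xdd, 0x22, 0xf4, 0xdd, 0xe9, 0xf2, 0x48]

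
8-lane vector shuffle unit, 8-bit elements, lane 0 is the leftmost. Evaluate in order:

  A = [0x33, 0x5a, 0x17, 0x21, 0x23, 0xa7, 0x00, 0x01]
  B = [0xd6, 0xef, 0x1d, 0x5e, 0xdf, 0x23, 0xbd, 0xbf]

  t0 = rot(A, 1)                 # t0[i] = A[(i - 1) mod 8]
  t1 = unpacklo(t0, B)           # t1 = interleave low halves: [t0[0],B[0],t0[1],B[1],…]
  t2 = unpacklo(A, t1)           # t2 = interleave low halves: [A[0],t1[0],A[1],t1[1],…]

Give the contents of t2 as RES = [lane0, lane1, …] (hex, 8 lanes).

→ t0 |01|33|5a|17|21|23|a7|00|
→ t1 |01|d6|33|ef|5a|1d|17|5e|
→ t2 |33|01|5a|d6|17|33|21|ef|

RES = [0x33, 0x01, 0x5a, 0xd6, 0x17, 0x33, 0x21, 0xef]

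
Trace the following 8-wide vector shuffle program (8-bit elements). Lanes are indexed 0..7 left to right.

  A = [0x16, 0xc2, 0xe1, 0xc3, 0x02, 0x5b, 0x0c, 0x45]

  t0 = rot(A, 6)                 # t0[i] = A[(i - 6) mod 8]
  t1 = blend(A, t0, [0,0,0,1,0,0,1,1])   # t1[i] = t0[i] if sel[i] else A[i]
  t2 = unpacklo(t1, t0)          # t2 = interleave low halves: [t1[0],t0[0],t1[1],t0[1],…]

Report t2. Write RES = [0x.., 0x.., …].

→ t0 |e1|c3|02|5b|0c|45|16|c2|
→ t1 |16|c2|e1|5b|02|5b|16|c2|
→ t2 |16|e1|c2|c3|e1|02|5b|5b|

RES = [ 0x16  0xe1  0xc2  0xc3  0xe1  0x02  0x5b  0x5b ]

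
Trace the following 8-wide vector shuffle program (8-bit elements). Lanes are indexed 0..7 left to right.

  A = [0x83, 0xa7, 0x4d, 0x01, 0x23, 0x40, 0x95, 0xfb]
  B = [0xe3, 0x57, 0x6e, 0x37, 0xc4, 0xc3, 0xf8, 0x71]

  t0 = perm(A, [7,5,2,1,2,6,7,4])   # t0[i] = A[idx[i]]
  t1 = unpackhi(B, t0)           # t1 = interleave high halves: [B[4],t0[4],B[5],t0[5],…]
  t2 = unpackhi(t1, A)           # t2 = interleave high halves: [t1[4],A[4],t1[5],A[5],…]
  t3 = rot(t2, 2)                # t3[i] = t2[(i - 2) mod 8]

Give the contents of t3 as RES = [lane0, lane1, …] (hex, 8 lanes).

RES = [0x23, 0xfb, 0xf8, 0x23, 0xfb, 0x40, 0x71, 0x95]

t0 = [0xfb, 0x40, 0x4d, 0xa7, 0x4d, 0x95, 0xfb, 0x23]
t1 = [0xc4, 0x4d, 0xc3, 0x95, 0xf8, 0xfb, 0x71, 0x23]
t2 = [0xf8, 0x23, 0xfb, 0x40, 0x71, 0x95, 0x23, 0xfb]
t3 = [0x23, 0xfb, 0xf8, 0x23, 0xfb, 0x40, 0x71, 0x95]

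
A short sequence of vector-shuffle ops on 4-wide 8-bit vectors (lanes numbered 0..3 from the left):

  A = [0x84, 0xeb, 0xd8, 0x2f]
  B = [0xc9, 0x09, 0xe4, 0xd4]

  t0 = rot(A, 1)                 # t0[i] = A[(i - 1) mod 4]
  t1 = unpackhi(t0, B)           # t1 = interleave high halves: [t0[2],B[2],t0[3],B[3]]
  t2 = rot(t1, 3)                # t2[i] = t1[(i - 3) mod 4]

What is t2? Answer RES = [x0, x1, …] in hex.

t0 = [0x2f, 0x84, 0xeb, 0xd8]
t1 = [0xeb, 0xe4, 0xd8, 0xd4]
t2 = [0xe4, 0xd8, 0xd4, 0xeb]

RES = [0xe4, 0xd8, 0xd4, 0xeb]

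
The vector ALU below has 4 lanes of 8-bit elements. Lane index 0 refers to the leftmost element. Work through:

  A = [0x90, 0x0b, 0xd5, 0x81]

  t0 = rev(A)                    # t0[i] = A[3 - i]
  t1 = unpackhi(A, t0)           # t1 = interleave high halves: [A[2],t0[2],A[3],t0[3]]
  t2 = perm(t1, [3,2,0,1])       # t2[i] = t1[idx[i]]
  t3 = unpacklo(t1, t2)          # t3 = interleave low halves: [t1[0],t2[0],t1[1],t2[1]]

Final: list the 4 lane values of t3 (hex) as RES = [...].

RES = [0xd5, 0x90, 0x0b, 0x81]

  t0: 81 d5 0b 90
  t1: d5 0b 81 90
  t2: 90 81 d5 0b
  t3: d5 90 0b 81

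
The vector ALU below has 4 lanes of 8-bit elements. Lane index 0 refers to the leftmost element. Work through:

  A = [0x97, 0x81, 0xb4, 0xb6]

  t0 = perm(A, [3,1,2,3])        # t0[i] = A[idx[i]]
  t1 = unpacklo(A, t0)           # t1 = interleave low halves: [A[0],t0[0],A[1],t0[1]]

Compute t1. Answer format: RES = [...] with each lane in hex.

→ t0 |b6|81|b4|b6|
→ t1 |97|b6|81|81|

RES = [0x97, 0xb6, 0x81, 0x81]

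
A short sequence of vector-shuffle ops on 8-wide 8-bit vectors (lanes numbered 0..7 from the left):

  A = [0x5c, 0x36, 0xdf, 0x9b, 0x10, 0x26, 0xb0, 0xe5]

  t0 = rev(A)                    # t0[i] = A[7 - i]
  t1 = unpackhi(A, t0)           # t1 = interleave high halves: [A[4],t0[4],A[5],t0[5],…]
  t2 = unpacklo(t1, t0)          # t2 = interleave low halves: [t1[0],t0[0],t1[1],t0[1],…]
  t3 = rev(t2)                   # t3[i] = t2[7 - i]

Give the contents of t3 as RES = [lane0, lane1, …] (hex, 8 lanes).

  t0: e5 b0 26 10 9b df 36 5c
  t1: 10 9b 26 df b0 36 e5 5c
  t2: 10 e5 9b b0 26 26 df 10
  t3: 10 df 26 26 b0 9b e5 10

RES = [0x10, 0xdf, 0x26, 0x26, 0xb0, 0x9b, 0xe5, 0x10]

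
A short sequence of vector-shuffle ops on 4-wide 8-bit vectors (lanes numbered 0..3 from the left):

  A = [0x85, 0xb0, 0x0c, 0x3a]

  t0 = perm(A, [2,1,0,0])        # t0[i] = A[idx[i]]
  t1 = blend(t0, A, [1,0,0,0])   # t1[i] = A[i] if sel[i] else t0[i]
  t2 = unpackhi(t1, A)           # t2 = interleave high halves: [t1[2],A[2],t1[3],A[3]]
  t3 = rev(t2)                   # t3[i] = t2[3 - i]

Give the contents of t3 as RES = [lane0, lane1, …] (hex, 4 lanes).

RES = [0x3a, 0x85, 0x0c, 0x85]

t0 = [0x0c, 0xb0, 0x85, 0x85]
t1 = [0x85, 0xb0, 0x85, 0x85]
t2 = [0x85, 0x0c, 0x85, 0x3a]
t3 = [0x3a, 0x85, 0x0c, 0x85]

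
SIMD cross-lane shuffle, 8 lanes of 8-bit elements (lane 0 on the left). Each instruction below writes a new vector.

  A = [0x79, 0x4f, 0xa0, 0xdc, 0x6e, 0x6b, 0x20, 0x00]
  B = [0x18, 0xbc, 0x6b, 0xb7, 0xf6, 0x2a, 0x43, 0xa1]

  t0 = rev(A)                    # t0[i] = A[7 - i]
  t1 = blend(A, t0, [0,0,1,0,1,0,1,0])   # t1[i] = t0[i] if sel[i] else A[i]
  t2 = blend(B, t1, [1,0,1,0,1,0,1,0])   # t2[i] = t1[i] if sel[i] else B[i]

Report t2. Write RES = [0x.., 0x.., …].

RES = [0x79, 0xbc, 0x6b, 0xb7, 0xdc, 0x2a, 0x4f, 0xa1]

t0 = [0x00, 0x20, 0x6b, 0x6e, 0xdc, 0xa0, 0x4f, 0x79]
t1 = [0x79, 0x4f, 0x6b, 0xdc, 0xdc, 0x6b, 0x4f, 0x00]
t2 = [0x79, 0xbc, 0x6b, 0xb7, 0xdc, 0x2a, 0x4f, 0xa1]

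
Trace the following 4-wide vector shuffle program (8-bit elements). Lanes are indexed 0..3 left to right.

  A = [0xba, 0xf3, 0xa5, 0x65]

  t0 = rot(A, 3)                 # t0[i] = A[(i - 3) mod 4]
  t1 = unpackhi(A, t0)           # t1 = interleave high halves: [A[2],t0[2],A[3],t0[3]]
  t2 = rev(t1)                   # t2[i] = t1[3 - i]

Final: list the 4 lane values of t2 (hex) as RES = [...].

RES = [ 0xba  0x65  0x65  0xa5 ]

  t0: f3 a5 65 ba
  t1: a5 65 65 ba
  t2: ba 65 65 a5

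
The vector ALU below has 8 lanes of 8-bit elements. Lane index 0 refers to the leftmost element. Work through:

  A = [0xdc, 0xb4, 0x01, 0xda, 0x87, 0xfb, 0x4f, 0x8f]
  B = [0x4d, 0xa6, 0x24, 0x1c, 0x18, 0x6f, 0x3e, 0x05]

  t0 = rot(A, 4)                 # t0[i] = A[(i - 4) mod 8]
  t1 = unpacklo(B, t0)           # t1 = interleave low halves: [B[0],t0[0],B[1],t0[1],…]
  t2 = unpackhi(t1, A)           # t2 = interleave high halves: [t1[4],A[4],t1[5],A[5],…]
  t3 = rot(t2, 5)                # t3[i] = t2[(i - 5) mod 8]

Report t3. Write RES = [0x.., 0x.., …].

→ t0 |87|fb|4f|8f|dc|b4|01|da|
→ t1 |4d|87|a6|fb|24|4f|1c|8f|
→ t2 |24|87|4f|fb|1c|4f|8f|8f|
→ t3 |fb|1c|4f|8f|8f|24|87|4f|

RES = [ 0xfb  0x1c  0x4f  0x8f  0x8f  0x24  0x87  0x4f ]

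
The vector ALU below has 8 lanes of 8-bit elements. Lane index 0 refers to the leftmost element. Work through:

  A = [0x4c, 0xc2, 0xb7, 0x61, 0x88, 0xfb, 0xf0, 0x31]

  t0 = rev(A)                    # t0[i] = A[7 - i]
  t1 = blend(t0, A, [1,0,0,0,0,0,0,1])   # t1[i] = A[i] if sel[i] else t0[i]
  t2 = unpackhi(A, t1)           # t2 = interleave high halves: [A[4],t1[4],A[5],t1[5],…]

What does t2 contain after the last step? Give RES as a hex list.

t0 = [0x31, 0xf0, 0xfb, 0x88, 0x61, 0xb7, 0xc2, 0x4c]
t1 = [0x4c, 0xf0, 0xfb, 0x88, 0x61, 0xb7, 0xc2, 0x31]
t2 = [0x88, 0x61, 0xfb, 0xb7, 0xf0, 0xc2, 0x31, 0x31]

RES = [0x88, 0x61, 0xfb, 0xb7, 0xf0, 0xc2, 0x31, 0x31]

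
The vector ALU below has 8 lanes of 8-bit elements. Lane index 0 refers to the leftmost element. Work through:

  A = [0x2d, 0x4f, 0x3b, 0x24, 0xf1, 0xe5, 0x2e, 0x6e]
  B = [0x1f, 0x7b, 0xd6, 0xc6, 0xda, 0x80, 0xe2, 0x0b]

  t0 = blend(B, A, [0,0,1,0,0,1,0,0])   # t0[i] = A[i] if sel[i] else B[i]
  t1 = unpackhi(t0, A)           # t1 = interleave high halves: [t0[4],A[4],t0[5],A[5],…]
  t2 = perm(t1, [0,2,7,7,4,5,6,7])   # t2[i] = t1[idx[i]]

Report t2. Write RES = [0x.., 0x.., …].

t0 = [0x1f, 0x7b, 0x3b, 0xc6, 0xda, 0xe5, 0xe2, 0x0b]
t1 = [0xda, 0xf1, 0xe5, 0xe5, 0xe2, 0x2e, 0x0b, 0x6e]
t2 = [0xda, 0xe5, 0x6e, 0x6e, 0xe2, 0x2e, 0x0b, 0x6e]

RES = [ 0xda  0xe5  0x6e  0x6e  0xe2  0x2e  0x0b  0x6e ]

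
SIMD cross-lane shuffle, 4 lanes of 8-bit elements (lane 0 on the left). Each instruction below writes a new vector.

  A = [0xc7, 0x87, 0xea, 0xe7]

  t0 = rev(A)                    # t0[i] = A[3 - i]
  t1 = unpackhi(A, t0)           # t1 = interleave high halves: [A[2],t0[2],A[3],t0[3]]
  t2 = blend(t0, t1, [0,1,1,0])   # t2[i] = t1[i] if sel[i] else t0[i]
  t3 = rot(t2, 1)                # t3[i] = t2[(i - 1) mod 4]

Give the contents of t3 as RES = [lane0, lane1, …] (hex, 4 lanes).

→ t0 |e7|ea|87|c7|
→ t1 |ea|87|e7|c7|
→ t2 |e7|87|e7|c7|
→ t3 |c7|e7|87|e7|

RES = [0xc7, 0xe7, 0x87, 0xe7]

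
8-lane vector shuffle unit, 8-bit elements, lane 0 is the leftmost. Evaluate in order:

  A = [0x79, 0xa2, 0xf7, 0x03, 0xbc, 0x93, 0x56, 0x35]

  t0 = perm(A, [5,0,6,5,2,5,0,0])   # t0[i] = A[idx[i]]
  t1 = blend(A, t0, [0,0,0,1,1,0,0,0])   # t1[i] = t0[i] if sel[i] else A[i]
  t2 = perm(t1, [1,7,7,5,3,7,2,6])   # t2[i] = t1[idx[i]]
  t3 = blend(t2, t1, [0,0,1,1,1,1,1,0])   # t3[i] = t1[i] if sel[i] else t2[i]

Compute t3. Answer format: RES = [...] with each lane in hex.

RES = [0xa2, 0x35, 0xf7, 0x93, 0xf7, 0x93, 0x56, 0x56]

→ t0 |93|79|56|93|f7|93|79|79|
→ t1 |79|a2|f7|93|f7|93|56|35|
→ t2 |a2|35|35|93|93|35|f7|56|
→ t3 |a2|35|f7|93|f7|93|56|56|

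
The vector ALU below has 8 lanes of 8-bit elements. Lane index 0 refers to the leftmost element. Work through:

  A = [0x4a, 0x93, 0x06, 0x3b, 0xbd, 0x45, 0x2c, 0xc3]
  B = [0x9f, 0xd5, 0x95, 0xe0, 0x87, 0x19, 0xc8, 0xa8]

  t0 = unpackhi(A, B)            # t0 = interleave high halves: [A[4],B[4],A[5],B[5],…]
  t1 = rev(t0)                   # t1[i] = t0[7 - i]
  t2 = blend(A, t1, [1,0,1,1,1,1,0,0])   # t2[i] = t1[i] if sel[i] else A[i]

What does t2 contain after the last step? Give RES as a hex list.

RES = [ 0xa8  0x93  0xc8  0x2c  0x19  0x45  0x2c  0xc3 ]

→ t0 |bd|87|45|19|2c|c8|c3|a8|
→ t1 |a8|c3|c8|2c|19|45|87|bd|
→ t2 |a8|93|c8|2c|19|45|2c|c3|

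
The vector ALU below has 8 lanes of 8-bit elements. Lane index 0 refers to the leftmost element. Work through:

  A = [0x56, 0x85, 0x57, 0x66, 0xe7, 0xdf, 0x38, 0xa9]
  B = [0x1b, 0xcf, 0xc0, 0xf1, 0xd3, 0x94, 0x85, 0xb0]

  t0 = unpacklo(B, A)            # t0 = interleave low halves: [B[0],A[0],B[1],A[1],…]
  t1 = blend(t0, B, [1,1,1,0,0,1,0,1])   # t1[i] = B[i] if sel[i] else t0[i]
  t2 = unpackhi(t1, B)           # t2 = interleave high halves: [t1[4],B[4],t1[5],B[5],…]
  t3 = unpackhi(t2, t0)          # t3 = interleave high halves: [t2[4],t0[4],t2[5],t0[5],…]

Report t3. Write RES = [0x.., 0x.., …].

RES = [ 0xf1  0xc0  0x85  0x57  0xb0  0xf1  0xb0  0x66 ]

→ t0 |1b|56|cf|85|c0|57|f1|66|
→ t1 |1b|cf|c0|85|c0|94|f1|b0|
→ t2 |c0|d3|94|94|f1|85|b0|b0|
→ t3 |f1|c0|85|57|b0|f1|b0|66|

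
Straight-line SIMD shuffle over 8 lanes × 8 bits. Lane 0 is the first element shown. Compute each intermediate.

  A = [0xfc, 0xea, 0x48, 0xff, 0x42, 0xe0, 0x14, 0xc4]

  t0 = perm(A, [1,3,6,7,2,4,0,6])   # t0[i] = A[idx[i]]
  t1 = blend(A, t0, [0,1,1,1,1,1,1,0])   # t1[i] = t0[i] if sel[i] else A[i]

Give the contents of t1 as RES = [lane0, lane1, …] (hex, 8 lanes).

RES = [ 0xfc  0xff  0x14  0xc4  0x48  0x42  0xfc  0xc4 ]

→ t0 |ea|ff|14|c4|48|42|fc|14|
→ t1 |fc|ff|14|c4|48|42|fc|c4|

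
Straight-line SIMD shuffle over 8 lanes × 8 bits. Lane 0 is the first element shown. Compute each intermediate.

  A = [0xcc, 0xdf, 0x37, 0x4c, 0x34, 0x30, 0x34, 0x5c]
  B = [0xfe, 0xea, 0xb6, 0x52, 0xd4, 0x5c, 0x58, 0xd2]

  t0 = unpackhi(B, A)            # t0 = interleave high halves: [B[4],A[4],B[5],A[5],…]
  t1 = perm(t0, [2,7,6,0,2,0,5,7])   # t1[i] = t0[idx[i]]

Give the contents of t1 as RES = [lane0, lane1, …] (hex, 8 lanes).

RES = [0x5c, 0x5c, 0xd2, 0xd4, 0x5c, 0xd4, 0x34, 0x5c]

t0 = [0xd4, 0x34, 0x5c, 0x30, 0x58, 0x34, 0xd2, 0x5c]
t1 = [0x5c, 0x5c, 0xd2, 0xd4, 0x5c, 0xd4, 0x34, 0x5c]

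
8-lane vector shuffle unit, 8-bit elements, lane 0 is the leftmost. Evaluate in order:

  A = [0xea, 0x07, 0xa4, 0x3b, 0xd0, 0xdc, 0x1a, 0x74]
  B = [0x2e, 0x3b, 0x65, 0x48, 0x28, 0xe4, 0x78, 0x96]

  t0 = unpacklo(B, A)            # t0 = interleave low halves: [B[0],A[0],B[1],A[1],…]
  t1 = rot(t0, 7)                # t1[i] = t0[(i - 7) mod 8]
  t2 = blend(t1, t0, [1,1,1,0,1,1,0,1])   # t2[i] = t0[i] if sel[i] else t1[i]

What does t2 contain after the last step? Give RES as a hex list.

RES = [0x2e, 0xea, 0x3b, 0x65, 0x65, 0xa4, 0x3b, 0x3b]

→ t0 |2e|ea|3b|07|65|a4|48|3b|
→ t1 |ea|3b|07|65|a4|48|3b|2e|
→ t2 |2e|ea|3b|65|65|a4|3b|3b|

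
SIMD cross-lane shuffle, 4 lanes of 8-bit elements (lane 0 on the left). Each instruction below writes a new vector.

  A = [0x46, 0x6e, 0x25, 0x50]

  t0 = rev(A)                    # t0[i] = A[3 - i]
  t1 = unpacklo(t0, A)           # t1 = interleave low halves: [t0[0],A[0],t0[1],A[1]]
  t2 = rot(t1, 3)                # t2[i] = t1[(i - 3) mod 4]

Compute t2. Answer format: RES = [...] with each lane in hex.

→ t0 |50|25|6e|46|
→ t1 |50|46|25|6e|
→ t2 |46|25|6e|50|

RES = [0x46, 0x25, 0x6e, 0x50]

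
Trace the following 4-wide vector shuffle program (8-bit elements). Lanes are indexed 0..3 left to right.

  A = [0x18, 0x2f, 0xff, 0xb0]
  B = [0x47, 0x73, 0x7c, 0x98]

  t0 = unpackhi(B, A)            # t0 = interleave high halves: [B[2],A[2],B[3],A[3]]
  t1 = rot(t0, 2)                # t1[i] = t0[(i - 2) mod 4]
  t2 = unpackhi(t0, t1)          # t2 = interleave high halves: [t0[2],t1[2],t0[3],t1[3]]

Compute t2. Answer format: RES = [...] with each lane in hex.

  t0: 7c ff 98 b0
  t1: 98 b0 7c ff
  t2: 98 7c b0 ff

RES = [ 0x98  0x7c  0xb0  0xff ]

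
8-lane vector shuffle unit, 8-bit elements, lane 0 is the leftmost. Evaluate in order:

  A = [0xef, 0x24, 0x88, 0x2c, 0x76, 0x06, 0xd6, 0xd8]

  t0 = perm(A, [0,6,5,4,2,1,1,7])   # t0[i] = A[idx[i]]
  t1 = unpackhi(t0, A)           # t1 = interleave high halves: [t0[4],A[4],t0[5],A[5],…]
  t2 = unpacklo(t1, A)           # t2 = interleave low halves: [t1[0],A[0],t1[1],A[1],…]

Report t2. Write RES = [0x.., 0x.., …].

RES = [ 0x88  0xef  0x76  0x24  0x24  0x88  0x06  0x2c ]

t0 = [0xef, 0xd6, 0x06, 0x76, 0x88, 0x24, 0x24, 0xd8]
t1 = [0x88, 0x76, 0x24, 0x06, 0x24, 0xd6, 0xd8, 0xd8]
t2 = [0x88, 0xef, 0x76, 0x24, 0x24, 0x88, 0x06, 0x2c]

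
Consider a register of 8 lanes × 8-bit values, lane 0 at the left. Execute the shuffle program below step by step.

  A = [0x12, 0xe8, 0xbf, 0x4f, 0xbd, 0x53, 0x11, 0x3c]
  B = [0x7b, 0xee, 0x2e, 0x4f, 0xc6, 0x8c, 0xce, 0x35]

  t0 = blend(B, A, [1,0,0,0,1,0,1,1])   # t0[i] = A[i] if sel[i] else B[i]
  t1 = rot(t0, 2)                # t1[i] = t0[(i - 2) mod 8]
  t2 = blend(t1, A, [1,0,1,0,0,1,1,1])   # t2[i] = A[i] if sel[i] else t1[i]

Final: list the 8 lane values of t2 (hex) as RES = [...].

RES = [0x12, 0x3c, 0xbf, 0xee, 0x2e, 0x53, 0x11, 0x3c]

  t0: 12 ee 2e 4f bd 8c 11 3c
  t1: 11 3c 12 ee 2e 4f bd 8c
  t2: 12 3c bf ee 2e 53 11 3c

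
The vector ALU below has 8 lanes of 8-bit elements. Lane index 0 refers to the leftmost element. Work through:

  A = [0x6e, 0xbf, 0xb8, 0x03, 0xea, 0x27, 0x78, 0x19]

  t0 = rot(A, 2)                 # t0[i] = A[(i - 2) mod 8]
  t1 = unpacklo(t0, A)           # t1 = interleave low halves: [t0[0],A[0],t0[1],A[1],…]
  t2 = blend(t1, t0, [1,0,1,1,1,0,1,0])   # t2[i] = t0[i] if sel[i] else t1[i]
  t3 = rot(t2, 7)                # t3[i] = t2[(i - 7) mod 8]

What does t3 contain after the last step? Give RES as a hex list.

t0 = [0x78, 0x19, 0x6e, 0xbf, 0xb8, 0x03, 0xea, 0x27]
t1 = [0x78, 0x6e, 0x19, 0xbf, 0x6e, 0xb8, 0xbf, 0x03]
t2 = [0x78, 0x6e, 0x6e, 0xbf, 0xb8, 0xb8, 0xea, 0x03]
t3 = [0x6e, 0x6e, 0xbf, 0xb8, 0xb8, 0xea, 0x03, 0x78]

RES = [0x6e, 0x6e, 0xbf, 0xb8, 0xb8, 0xea, 0x03, 0x78]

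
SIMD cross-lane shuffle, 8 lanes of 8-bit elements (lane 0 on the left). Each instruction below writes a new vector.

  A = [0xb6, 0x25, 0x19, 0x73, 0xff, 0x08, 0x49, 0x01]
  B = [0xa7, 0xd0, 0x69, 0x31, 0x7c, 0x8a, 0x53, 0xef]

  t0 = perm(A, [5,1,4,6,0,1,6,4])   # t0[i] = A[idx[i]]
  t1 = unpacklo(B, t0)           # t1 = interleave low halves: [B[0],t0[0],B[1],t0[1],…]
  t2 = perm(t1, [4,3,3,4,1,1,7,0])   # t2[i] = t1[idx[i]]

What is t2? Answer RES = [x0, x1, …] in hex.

→ t0 |08|25|ff|49|b6|25|49|ff|
→ t1 |a7|08|d0|25|69|ff|31|49|
→ t2 |69|25|25|69|08|08|49|a7|

RES = [ 0x69  0x25  0x25  0x69  0x08  0x08  0x49  0xa7 ]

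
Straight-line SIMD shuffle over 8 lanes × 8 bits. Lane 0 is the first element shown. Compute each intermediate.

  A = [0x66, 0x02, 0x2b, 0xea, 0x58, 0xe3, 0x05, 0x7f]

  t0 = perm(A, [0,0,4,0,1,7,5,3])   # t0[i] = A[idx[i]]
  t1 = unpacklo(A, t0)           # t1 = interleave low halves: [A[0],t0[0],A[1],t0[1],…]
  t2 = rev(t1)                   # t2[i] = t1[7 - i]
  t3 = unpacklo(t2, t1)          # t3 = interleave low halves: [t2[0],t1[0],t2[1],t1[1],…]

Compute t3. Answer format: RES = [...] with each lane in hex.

→ t0 |66|66|58|66|02|7f|e3|ea|
→ t1 |66|66|02|66|2b|58|ea|66|
→ t2 |66|ea|58|2b|66|02|66|66|
→ t3 |66|66|ea|66|58|02|2b|66|

RES = [ 0x66  0x66  0xea  0x66  0x58  0x02  0x2b  0x66 ]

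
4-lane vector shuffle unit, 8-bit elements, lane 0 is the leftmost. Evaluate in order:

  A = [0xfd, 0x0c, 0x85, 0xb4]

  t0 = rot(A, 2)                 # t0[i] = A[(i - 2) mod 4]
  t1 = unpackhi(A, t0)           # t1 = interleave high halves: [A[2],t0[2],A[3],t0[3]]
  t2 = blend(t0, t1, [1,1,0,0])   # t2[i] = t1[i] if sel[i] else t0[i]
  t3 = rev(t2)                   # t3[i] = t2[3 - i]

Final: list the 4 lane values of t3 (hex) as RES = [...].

RES = [0x0c, 0xfd, 0xfd, 0x85]

  t0: 85 b4 fd 0c
  t1: 85 fd b4 0c
  t2: 85 fd fd 0c
  t3: 0c fd fd 85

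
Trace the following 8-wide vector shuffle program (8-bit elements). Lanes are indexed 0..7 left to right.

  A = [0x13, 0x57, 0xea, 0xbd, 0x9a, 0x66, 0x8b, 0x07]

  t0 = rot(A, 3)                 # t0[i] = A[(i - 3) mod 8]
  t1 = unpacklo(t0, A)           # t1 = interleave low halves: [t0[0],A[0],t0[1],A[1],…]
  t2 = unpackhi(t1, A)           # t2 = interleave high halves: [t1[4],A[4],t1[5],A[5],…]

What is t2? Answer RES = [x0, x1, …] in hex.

RES = [0x07, 0x9a, 0xea, 0x66, 0x13, 0x8b, 0xbd, 0x07]

→ t0 |66|8b|07|13|57|ea|bd|9a|
→ t1 |66|13|8b|57|07|ea|13|bd|
→ t2 |07|9a|ea|66|13|8b|bd|07|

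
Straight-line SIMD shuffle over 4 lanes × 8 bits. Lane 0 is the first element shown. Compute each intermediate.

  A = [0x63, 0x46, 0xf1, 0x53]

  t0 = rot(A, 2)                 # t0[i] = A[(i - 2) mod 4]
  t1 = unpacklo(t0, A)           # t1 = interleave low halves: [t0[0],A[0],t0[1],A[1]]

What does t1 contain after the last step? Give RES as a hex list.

RES = [0xf1, 0x63, 0x53, 0x46]

  t0: f1 53 63 46
  t1: f1 63 53 46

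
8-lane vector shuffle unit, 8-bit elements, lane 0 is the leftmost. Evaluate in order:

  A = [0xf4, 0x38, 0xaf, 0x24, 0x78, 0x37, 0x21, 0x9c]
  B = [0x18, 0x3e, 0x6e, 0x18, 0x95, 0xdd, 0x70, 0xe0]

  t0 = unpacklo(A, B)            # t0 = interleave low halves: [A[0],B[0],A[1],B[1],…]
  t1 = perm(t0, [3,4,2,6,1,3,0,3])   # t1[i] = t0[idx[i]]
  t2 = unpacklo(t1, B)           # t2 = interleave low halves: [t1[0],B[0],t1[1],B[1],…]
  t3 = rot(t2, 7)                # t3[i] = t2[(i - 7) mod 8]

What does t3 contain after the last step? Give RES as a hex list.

RES = [ 0x18  0xaf  0x3e  0x38  0x6e  0x24  0x18  0x3e ]

  t0: f4 18 38 3e af 6e 24 18
  t1: 3e af 38 24 18 3e f4 3e
  t2: 3e 18 af 3e 38 6e 24 18
  t3: 18 af 3e 38 6e 24 18 3e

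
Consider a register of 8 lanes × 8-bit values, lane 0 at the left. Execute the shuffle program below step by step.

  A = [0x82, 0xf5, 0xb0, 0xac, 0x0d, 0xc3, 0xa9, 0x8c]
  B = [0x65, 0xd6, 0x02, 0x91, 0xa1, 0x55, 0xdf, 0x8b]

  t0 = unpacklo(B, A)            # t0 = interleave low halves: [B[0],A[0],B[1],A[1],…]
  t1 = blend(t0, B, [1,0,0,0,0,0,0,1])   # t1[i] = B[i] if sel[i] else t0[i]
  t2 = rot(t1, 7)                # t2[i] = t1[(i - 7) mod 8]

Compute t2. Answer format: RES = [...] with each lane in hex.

RES = [0x82, 0xd6, 0xf5, 0x02, 0xb0, 0x91, 0x8b, 0x65]

  t0: 65 82 d6 f5 02 b0 91 ac
  t1: 65 82 d6 f5 02 b0 91 8b
  t2: 82 d6 f5 02 b0 91 8b 65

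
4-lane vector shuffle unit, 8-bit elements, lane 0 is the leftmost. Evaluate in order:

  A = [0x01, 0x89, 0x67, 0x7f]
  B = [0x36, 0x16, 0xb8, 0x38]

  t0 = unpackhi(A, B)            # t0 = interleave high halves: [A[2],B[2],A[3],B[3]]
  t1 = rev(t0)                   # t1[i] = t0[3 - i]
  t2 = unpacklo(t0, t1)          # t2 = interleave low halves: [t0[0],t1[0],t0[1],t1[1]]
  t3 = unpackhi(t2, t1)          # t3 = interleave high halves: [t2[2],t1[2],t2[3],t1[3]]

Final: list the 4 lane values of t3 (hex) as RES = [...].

t0 = [0x67, 0xb8, 0x7f, 0x38]
t1 = [0x38, 0x7f, 0xb8, 0x67]
t2 = [0x67, 0x38, 0xb8, 0x7f]
t3 = [0xb8, 0xb8, 0x7f, 0x67]

RES = [0xb8, 0xb8, 0x7f, 0x67]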